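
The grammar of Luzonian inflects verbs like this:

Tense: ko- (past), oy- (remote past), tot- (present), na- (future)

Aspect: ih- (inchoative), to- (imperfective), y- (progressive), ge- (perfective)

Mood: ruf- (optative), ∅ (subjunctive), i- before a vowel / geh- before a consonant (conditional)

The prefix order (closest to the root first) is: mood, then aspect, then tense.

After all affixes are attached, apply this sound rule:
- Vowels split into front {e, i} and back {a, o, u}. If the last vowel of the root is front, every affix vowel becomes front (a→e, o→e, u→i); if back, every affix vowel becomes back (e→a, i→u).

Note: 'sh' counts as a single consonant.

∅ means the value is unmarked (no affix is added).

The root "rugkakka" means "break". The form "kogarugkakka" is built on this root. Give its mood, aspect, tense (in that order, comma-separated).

Segment: ko-ge-rugkakka.
mood: ∅ → subjunctive.
aspect: ge- → perfective.
tense: ko- → past.

subjunctive, perfective, past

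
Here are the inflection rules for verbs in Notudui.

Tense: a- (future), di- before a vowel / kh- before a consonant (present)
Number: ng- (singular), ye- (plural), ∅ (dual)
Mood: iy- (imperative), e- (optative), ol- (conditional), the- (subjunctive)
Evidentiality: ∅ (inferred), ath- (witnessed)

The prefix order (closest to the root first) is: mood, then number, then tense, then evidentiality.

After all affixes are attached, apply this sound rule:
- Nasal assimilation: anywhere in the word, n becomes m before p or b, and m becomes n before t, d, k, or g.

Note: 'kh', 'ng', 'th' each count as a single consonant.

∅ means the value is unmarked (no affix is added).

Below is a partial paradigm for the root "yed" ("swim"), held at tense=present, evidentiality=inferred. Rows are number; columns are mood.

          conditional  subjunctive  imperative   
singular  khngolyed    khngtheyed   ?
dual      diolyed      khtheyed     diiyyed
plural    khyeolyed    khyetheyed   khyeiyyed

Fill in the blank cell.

khngiyyed

Attach mood imperative iy- → iyyed.
Attach number singular ng- → ngiyyed.
Attach tense present kh- (before consonant 'ng') → khngiyyed.
evidentiality = inferred: zero marking, form stays khngiyyed.
Nasal assimilation: no change.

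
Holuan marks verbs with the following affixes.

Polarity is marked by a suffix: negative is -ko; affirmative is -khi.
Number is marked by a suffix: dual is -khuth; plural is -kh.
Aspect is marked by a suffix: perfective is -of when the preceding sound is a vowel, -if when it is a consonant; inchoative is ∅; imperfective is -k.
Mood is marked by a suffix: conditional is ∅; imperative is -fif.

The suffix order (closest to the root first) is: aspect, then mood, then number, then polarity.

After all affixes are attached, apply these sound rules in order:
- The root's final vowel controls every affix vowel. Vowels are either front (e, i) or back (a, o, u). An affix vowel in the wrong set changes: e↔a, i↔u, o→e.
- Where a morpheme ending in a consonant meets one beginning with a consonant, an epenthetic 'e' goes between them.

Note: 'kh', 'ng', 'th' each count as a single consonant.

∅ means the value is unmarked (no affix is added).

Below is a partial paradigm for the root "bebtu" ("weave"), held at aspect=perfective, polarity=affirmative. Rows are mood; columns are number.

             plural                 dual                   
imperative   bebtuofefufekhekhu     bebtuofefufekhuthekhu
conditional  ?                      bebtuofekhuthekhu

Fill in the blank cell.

Attach aspect perfective -of (after vowel 'u') → bebtuof.
mood = conditional: zero marking, form stays bebtuof.
Attach number plural -kh → bebtuofkh.
Attach polarity affirmative -khi → bebtuofkhkhi.
Apply vowel harmony: bebtuofkhkhi → bebtuofkhkhu.
Apply epenthesis: bebtuofkhkhu → bebtuofekhekhu.

bebtuofekhekhu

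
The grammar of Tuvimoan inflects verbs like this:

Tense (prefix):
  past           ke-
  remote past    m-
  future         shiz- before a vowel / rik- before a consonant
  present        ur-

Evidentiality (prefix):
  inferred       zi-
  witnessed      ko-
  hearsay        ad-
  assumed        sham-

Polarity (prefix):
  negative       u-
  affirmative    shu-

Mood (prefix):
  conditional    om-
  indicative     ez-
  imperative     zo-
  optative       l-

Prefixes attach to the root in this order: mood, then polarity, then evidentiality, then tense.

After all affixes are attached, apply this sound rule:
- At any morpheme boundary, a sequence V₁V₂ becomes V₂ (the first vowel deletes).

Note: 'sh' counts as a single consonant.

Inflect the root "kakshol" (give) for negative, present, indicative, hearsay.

uradezkakshol

Attach mood indicative ez- → ezkakshol.
Attach polarity negative u- → uezkakshol.
Attach evidentiality hearsay ad- → aduezkakshol.
Attach tense present ur- → uraduezkakshol.
Apply vowel deletion: uraduezkakshol → uradezkakshol.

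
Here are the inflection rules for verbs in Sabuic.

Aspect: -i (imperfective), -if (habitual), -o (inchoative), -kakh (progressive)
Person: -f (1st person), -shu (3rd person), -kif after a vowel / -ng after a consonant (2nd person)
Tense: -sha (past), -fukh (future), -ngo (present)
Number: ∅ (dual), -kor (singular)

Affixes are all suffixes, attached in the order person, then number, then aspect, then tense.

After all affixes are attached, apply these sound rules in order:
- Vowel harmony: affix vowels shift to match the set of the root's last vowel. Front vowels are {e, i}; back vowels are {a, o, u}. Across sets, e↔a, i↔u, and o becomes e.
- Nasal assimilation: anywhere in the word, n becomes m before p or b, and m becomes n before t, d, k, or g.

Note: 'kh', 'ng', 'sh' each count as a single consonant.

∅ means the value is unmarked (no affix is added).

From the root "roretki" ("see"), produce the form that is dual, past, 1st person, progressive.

roretkifkekhshe

Attach person 1st person -f → roretkif.
number = dual: zero marking, form stays roretkif.
Attach aspect progressive -kakh → roretkifkakh.
Attach tense past -sha → roretkifkakhsha.
Apply vowel harmony: roretkifkakhsha → roretkifkekhshe.
Nasal assimilation: no change.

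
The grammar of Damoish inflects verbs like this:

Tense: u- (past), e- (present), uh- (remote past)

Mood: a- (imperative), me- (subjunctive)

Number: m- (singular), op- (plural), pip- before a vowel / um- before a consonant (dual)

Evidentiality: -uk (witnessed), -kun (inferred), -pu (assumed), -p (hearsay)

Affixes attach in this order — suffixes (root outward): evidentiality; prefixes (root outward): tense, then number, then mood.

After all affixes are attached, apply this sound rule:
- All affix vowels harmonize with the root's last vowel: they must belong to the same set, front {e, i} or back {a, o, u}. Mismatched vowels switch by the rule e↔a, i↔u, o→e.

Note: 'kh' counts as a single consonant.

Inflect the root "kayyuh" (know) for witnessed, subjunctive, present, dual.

mapupakayyuhuk

Attach evidentiality witnessed -uk → kayyuhuk.
Attach tense present e- → ekayyuhuk.
Attach number dual pip- (before vowel 'e') → pipekayyuhuk.
Attach mood subjunctive me- → mepipekayyuhuk.
Apply vowel harmony: mepipekayyuhuk → mapupakayyuhuk.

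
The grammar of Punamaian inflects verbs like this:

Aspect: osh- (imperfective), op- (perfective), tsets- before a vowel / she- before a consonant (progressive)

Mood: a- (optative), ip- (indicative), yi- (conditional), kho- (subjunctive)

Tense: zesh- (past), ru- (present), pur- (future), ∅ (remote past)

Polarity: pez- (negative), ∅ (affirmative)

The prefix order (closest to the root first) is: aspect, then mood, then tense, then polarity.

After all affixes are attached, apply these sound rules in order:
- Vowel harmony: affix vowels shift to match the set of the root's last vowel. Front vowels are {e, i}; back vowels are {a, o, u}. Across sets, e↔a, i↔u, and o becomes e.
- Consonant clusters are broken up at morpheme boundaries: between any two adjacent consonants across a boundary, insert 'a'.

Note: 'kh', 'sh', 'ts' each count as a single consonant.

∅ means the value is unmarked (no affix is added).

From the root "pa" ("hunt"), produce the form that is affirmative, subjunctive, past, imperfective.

Attach aspect imperfective osh- → oshpa.
Attach mood subjunctive kho- → khooshpa.
Attach tense past zesh- → zeshkhooshpa.
polarity = affirmative: zero marking, form stays zeshkhooshpa.
Apply vowel harmony: zeshkhooshpa → zashkhooshpa.
Apply epenthesis: zashkhooshpa → zashakhooshapa.

zashakhooshapa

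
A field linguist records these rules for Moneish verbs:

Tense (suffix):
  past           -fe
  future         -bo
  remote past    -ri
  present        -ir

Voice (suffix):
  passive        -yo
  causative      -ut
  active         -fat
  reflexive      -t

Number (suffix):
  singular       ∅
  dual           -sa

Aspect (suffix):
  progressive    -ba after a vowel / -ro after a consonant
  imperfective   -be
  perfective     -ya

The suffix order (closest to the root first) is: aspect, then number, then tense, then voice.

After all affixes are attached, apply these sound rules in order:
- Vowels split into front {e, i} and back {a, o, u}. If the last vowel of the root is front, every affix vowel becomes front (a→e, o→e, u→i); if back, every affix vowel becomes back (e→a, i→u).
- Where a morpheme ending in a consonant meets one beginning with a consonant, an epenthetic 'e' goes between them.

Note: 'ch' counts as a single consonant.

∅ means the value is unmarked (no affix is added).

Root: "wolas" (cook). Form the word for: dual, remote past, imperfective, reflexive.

wolasebasarut

Attach aspect imperfective -be → wolasbe.
Attach number dual -sa → wolasbesa.
Attach tense remote past -ri → wolasbesari.
Attach voice reflexive -t → wolasbesarit.
Apply vowel harmony: wolasbesarit → wolasbasarut.
Apply epenthesis: wolasbasarut → wolasebasarut.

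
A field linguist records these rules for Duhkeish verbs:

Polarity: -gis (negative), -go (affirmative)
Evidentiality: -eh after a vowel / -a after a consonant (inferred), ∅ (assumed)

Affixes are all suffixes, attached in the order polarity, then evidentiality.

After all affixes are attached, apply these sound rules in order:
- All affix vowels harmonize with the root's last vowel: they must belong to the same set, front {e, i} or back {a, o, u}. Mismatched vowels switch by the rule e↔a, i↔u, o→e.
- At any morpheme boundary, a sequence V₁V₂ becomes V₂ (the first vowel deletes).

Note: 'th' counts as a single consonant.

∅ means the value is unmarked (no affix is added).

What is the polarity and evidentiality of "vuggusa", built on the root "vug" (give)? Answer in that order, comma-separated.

negative, inferred

Segment: vug-gis-a.
polarity: -gis → negative.
evidentiality: -eh/a → inferred.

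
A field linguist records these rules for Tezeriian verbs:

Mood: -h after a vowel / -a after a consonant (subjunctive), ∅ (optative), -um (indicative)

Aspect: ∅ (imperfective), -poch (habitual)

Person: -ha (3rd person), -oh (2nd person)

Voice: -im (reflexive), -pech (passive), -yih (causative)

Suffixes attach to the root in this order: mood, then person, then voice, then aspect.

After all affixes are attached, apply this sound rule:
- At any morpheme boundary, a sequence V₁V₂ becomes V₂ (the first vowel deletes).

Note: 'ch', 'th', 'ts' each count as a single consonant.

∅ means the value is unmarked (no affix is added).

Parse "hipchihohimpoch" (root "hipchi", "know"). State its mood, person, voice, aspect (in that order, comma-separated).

subjunctive, 2nd person, reflexive, habitual

Segment: hipchi-h-oh-im-poch.
mood: -h/a → subjunctive.
person: -oh → 2nd person.
voice: -im → reflexive.
aspect: -poch → habitual.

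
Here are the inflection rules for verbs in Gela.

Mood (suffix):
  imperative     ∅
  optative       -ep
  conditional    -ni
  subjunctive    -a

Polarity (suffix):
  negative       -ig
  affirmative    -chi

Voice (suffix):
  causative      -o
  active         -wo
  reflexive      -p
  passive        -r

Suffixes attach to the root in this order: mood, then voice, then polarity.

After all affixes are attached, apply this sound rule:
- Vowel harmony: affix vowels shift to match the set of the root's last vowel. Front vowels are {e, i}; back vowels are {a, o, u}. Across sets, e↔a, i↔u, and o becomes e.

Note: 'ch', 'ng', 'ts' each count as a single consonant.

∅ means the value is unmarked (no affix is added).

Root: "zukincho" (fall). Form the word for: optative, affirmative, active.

zukinchoapwochu

Attach mood optative -ep → zukinchoep.
Attach voice active -wo → zukinchoepwo.
Attach polarity affirmative -chi → zukinchoepwochi.
Apply vowel harmony: zukinchoepwochi → zukinchoapwochu.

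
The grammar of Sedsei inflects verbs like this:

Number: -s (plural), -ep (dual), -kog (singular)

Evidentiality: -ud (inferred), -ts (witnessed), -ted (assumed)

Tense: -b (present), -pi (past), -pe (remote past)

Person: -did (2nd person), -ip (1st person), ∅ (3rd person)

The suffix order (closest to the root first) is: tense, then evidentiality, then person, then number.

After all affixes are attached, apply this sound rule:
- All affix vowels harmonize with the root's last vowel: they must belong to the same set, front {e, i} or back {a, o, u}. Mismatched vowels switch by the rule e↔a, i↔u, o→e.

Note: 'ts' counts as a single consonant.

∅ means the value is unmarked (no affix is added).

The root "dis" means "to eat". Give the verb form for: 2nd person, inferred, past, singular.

dispiiddidkeg

Attach tense past -pi → dispi.
Attach evidentiality inferred -ud → dispiud.
Attach person 2nd person -did → dispiuddid.
Attach number singular -kog → dispiuddidkog.
Apply vowel harmony: dispiuddidkog → dispiiddidkeg.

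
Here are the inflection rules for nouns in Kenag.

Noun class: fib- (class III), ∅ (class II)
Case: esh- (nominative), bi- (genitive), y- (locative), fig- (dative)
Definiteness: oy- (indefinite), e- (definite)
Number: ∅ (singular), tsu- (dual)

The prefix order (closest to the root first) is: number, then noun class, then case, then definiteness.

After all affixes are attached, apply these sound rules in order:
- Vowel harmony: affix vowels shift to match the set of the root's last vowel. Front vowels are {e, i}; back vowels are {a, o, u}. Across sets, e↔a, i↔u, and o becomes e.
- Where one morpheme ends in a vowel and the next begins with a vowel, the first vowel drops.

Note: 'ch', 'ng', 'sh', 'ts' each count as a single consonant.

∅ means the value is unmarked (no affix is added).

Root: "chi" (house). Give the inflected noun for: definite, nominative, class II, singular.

number = singular: zero marking, form stays chi.
noun class = class II: zero marking, form stays chi.
Attach case nominative esh- → eshchi.
Attach definiteness definite e- → eeshchi.
Vowel harmony: no change.
Apply vowel deletion: eeshchi → eshchi.

eshchi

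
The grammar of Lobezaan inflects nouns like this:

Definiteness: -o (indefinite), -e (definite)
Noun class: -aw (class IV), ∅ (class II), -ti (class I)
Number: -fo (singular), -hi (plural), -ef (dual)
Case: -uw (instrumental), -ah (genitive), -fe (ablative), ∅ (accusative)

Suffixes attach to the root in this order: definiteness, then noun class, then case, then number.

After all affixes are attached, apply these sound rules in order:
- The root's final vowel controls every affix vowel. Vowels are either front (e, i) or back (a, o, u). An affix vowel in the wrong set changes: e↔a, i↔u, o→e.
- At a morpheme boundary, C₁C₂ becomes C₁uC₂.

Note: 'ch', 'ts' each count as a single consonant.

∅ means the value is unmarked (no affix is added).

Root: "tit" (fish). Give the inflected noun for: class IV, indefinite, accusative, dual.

titeewef

Attach definiteness indefinite -o → tito.
Attach noun class class IV -aw → titoaw.
case = accusative: zero marking, form stays titoaw.
Attach number dual -ef → titoawef.
Apply vowel harmony: titoawef → titeewef.
Epenthesis: no change.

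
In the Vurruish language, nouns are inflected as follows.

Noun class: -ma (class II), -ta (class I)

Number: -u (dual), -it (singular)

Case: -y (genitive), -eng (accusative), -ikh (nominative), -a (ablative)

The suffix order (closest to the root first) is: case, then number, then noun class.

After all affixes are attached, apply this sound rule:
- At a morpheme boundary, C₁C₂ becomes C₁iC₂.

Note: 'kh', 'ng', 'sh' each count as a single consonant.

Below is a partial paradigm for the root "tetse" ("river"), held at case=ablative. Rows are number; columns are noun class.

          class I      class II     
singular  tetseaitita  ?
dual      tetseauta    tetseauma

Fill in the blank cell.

tetseaitima

Attach case ablative -a → tetsea.
Attach number singular -it → tetseait.
Attach noun class class II -ma → tetseaitma.
Apply epenthesis: tetseaitma → tetseaitima.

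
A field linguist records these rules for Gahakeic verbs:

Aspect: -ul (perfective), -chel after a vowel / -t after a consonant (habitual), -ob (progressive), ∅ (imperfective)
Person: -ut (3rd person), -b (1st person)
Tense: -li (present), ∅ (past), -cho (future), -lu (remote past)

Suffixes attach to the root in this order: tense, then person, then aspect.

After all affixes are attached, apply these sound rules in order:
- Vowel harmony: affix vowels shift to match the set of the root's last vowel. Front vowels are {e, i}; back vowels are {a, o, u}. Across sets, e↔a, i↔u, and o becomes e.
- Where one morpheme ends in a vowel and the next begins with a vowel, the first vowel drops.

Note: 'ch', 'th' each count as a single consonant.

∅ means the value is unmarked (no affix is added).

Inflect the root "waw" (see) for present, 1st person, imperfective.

Attach tense present -li → wawli.
Attach person 1st person -b → wawlib.
aspect = imperfective: zero marking, form stays wawlib.
Apply vowel harmony: wawlib → wawlub.
Vowel deletion: no change.

wawlub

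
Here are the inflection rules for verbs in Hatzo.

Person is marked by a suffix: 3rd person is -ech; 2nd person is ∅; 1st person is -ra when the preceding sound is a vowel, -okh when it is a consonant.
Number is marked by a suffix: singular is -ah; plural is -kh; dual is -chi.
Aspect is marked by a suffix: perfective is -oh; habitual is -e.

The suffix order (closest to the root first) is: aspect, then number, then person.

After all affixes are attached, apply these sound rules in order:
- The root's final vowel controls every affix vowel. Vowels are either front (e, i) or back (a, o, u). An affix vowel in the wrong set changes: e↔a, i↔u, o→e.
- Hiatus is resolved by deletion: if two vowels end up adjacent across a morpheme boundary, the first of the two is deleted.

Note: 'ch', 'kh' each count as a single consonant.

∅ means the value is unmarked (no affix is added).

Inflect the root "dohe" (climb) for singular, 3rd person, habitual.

Attach aspect habitual -e → dohee.
Attach number singular -ah → doheeah.
Attach person 3rd person -ech → doheeahech.
Apply vowel harmony: doheeahech → doheeehech.
Apply vowel deletion: doheeehech → dohehech.

dohehech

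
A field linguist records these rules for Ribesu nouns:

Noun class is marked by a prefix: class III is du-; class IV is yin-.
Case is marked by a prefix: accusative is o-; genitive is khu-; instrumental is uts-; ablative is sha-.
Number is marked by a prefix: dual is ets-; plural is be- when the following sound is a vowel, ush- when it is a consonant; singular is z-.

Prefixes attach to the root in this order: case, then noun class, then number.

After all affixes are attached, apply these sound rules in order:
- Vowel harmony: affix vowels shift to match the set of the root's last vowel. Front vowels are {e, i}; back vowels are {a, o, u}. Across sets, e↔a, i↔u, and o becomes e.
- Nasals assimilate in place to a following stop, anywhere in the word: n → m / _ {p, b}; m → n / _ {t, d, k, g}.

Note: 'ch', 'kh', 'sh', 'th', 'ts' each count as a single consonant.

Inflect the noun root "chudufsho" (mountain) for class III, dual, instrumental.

Attach case instrumental uts- → utschudufsho.
Attach noun class class III du- → duutschudufsho.
Attach number dual ets- → etsduutschudufsho.
Apply vowel harmony: etsduutschudufsho → atsduutschudufsho.
Nasal assimilation: no change.

atsduutschudufsho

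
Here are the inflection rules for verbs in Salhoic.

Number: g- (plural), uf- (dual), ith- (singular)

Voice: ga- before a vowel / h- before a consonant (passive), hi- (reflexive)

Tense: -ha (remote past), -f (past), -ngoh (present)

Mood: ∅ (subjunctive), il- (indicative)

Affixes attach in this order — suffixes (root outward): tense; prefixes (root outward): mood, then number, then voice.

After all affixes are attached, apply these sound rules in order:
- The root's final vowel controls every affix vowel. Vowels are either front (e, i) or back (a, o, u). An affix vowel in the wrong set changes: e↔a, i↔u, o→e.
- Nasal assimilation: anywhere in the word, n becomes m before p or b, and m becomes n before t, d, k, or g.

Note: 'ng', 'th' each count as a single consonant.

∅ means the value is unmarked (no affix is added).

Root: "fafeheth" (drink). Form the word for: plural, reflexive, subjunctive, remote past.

mood = subjunctive: zero marking, form stays fafeheth.
Attach tense remote past -ha → fafehethha.
Attach number plural g- → gfafehethha.
Attach voice reflexive hi- → higfafehethha.
Apply vowel harmony: higfafehethha → higfafehethhe.
Nasal assimilation: no change.

higfafehethhe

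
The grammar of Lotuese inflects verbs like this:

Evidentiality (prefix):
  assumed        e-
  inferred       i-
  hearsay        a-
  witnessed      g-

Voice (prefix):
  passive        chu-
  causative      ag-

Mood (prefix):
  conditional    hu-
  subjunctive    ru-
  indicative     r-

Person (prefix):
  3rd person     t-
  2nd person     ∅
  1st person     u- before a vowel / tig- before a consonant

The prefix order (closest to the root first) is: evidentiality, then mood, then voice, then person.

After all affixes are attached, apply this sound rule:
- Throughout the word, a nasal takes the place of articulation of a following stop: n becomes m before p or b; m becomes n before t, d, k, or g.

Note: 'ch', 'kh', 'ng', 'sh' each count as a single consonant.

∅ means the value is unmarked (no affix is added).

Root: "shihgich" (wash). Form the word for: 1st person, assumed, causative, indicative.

Attach evidentiality assumed e- → eshihgich.
Attach mood indicative r- → reshihgich.
Attach voice causative ag- → agreshihgich.
Attach person 1st person u- (before vowel 'a') → uagreshihgich.
Nasal assimilation: no change.

uagreshihgich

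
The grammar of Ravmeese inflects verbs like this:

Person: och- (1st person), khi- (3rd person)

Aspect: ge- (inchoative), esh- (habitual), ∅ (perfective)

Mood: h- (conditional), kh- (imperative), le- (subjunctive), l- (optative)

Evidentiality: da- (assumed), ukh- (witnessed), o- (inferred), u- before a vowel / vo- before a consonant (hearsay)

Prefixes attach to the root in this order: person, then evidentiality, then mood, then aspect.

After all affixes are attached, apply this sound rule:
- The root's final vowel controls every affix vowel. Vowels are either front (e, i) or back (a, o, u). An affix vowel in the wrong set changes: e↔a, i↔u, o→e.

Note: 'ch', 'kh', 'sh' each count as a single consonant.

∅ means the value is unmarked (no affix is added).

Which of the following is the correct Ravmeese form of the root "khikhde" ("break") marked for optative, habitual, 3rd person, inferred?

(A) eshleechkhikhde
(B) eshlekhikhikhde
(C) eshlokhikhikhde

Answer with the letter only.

B

Attach person 3rd person khi- → khikhikhde.
Attach evidentiality inferred o- → okhikhikhde.
Attach mood optative l- → lokhikhikhde.
Attach aspect habitual esh- → eshlokhikhikhde.
Apply vowel harmony: eshlokhikhikhde → eshlekhikhikhde.
So the correct form is eshlekhikhikhde, option (B).
(A) eshleechkhikhde is wrong: it uses 1st person instead of 3rd person for person.
(C) eshlokhikhikhde is wrong: it fails to apply the sound rule(s).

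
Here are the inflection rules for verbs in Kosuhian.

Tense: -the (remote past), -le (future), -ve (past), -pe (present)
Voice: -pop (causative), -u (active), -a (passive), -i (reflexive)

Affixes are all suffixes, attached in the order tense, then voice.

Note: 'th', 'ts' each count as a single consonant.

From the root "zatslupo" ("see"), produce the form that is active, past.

Attach tense past -ve → zatslupove.
Attach voice active -u → zatslupoveu.

zatslupoveu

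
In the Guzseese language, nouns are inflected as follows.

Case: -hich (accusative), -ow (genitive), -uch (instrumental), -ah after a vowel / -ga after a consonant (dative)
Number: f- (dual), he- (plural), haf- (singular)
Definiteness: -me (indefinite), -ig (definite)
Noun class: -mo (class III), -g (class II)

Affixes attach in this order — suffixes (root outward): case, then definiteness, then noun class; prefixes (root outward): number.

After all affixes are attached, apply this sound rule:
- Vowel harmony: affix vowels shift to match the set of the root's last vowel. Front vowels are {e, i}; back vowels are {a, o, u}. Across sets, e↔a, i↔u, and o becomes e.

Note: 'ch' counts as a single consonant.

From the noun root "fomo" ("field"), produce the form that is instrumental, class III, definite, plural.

hafomouchugmo

Attach number plural he- → hefomo.
Attach case instrumental -uch → hefomouch.
Attach definiteness definite -ig → hefomouchig.
Attach noun class class III -mo → hefomouchigmo.
Apply vowel harmony: hefomouchigmo → hafomouchugmo.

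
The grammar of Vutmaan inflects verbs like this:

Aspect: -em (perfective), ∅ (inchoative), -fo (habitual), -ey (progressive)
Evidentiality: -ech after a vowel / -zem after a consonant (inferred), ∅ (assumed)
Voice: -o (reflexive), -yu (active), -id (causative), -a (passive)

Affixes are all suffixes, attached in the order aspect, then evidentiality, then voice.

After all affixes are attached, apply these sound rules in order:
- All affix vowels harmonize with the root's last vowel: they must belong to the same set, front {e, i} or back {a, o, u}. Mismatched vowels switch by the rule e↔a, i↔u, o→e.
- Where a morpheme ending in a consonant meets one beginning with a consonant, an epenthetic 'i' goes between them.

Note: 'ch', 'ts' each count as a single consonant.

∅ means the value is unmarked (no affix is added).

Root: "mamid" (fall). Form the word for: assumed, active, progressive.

Attach aspect progressive -ey → mamidey.
evidentiality = assumed: zero marking, form stays mamidey.
Attach voice active -yu → mamideyyu.
Apply vowel harmony: mamideyyu → mamideyyi.
Apply epenthesis: mamideyyi → mamideyiyi.

mamideyiyi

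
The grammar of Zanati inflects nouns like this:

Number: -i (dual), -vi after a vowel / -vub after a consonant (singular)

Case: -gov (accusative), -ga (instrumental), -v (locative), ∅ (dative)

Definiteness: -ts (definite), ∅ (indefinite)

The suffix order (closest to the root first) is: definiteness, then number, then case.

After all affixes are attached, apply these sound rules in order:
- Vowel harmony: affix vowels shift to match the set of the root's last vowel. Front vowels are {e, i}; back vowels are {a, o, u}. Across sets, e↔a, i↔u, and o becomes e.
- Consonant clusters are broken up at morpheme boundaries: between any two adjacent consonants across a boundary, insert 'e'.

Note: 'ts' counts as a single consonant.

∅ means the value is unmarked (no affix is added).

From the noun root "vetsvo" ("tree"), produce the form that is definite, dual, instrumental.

vetsvotsuga

Attach definiteness definite -ts → vetsvots.
Attach number dual -i → vetsvotsi.
Attach case instrumental -ga → vetsvotsiga.
Apply vowel harmony: vetsvotsiga → vetsvotsuga.
Epenthesis: no change.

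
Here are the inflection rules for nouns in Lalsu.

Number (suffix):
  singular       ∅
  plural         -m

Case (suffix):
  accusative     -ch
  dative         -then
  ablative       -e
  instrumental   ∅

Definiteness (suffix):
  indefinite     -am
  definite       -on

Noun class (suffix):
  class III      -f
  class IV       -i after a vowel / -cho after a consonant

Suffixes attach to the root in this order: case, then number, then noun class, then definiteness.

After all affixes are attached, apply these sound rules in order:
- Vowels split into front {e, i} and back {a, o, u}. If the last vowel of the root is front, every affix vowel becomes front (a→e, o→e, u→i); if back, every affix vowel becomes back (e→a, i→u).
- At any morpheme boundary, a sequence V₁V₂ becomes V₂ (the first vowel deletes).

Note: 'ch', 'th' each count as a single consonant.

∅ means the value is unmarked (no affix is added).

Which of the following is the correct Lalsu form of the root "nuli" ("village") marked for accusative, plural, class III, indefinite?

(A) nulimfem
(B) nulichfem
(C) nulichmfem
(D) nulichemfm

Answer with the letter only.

C

Attach case accusative -ch → nulich.
Attach number plural -m → nulichm.
Attach noun class class III -f → nulichmf.
Attach definiteness indefinite -am → nulichmfam.
Apply vowel harmony: nulichmfam → nulichmfem.
Vowel deletion: no change.
So the correct form is nulichmfem, option (C).
(A) nulimfem is wrong: it uses instrumental instead of accusative for case.
(B) nulichfem is wrong: it uses singular instead of plural for number.
(D) nulichemfm is wrong: it has the affixes in the wrong order.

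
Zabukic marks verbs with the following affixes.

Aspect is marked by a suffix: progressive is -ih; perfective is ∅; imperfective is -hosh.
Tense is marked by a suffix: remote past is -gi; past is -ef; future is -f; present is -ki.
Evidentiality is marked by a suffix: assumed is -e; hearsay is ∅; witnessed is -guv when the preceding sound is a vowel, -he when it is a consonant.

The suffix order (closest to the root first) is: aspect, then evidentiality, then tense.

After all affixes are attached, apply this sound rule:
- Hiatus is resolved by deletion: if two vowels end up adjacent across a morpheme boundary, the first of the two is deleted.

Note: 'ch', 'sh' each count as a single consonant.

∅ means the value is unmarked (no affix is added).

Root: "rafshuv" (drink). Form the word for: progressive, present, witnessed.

Attach aspect progressive -ih → rafshuvih.
Attach evidentiality witnessed -he (after consonant 'h') → rafshuvihhe.
Attach tense present -ki → rafshuvihheki.
Vowel deletion: no change.

rafshuvihheki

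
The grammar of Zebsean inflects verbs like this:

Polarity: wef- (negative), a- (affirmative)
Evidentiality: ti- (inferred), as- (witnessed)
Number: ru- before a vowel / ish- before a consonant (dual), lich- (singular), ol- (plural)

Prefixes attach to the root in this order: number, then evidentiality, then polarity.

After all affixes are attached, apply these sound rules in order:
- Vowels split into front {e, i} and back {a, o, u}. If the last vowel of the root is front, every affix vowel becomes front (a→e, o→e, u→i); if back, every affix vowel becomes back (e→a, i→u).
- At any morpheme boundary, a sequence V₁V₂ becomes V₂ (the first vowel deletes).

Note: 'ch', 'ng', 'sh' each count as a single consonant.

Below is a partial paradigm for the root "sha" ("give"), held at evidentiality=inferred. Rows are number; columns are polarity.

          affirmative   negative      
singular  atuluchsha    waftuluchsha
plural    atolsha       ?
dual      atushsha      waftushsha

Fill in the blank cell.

Attach number plural ol- → olsha.
Attach evidentiality inferred ti- → tiolsha.
Attach polarity negative wef- → weftiolsha.
Apply vowel harmony: weftiolsha → waftuolsha.
Apply vowel deletion: waftuolsha → waftolsha.

waftolsha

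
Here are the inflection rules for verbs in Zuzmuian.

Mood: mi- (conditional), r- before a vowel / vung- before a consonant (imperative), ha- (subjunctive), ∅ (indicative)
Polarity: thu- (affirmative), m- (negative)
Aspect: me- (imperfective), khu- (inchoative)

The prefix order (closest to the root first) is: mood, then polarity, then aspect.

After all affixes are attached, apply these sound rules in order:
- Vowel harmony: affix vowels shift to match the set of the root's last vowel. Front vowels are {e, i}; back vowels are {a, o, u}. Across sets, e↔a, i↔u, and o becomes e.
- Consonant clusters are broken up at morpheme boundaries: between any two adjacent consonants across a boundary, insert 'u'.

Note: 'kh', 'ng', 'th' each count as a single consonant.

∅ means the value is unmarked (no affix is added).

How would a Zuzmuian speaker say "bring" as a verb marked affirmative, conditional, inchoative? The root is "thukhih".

Attach mood conditional mi- → mithukhih.
Attach polarity affirmative thu- → thumithukhih.
Attach aspect inchoative khu- → khuthumithukhih.
Apply vowel harmony: khuthumithukhih → khithimithukhih.
Epenthesis: no change.

khithimithukhih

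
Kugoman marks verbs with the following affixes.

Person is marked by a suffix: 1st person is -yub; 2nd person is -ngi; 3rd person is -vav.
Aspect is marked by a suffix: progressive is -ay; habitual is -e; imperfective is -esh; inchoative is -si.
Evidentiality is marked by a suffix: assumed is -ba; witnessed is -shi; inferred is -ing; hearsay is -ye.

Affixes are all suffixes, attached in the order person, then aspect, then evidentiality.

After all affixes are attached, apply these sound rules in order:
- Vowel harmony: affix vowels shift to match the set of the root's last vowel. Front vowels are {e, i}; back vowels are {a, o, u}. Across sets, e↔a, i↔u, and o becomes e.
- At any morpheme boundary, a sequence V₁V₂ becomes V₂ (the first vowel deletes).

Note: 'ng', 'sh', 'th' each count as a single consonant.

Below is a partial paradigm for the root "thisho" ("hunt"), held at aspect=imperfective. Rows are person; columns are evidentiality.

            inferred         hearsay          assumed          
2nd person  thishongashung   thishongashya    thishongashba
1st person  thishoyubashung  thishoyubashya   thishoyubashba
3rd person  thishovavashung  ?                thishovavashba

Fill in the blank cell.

thishovavashya

Attach person 3rd person -vav → thishovav.
Attach aspect imperfective -esh → thishovavesh.
Attach evidentiality hearsay -ye → thishovaveshye.
Apply vowel harmony: thishovaveshye → thishovavashya.
Vowel deletion: no change.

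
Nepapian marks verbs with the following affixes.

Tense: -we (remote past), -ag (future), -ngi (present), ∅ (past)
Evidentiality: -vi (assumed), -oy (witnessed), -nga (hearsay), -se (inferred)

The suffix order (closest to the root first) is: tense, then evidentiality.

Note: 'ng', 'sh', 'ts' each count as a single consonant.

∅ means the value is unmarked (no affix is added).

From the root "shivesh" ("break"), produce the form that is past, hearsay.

tense = past: zero marking, form stays shivesh.
Attach evidentiality hearsay -nga → shiveshnga.

shiveshnga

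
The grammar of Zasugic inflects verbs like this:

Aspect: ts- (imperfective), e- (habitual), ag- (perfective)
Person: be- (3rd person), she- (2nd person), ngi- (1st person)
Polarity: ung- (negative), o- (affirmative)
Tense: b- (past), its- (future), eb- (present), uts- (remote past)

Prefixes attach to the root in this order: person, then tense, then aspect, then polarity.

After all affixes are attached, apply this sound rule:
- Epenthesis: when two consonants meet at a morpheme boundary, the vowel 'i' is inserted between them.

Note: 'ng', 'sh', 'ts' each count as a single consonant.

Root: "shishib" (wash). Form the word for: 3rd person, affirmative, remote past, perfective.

Attach person 3rd person be- → beshishib.
Attach tense remote past uts- → utsbeshishib.
Attach aspect perfective ag- → agutsbeshishib.
Attach polarity affirmative o- → oagutsbeshishib.
Apply epenthesis: oagutsbeshishib → oagutsibeshishib.

oagutsibeshishib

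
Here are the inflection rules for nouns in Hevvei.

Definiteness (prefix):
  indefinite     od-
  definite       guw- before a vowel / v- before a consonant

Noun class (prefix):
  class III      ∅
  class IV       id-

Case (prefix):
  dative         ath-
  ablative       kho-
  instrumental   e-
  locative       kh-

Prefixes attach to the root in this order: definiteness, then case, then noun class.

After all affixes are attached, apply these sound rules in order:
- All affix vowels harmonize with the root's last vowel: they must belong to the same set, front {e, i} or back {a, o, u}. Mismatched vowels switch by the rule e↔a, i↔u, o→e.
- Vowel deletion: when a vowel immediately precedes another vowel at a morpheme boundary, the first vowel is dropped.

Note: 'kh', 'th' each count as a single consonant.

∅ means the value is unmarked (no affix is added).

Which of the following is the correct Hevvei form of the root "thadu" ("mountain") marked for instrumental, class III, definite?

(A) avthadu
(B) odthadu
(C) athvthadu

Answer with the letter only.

A

Attach definiteness definite v- (before consonant 'th') → vthadu.
Attach case instrumental e- → evthadu.
noun class = class III: zero marking, form stays evthadu.
Apply vowel harmony: evthadu → avthadu.
Vowel deletion: no change.
So the correct form is avthadu, option (A).
(B) odthadu is wrong: it uses indefinite instead of definite for definiteness.
(C) athvthadu is wrong: it uses dative instead of instrumental for case.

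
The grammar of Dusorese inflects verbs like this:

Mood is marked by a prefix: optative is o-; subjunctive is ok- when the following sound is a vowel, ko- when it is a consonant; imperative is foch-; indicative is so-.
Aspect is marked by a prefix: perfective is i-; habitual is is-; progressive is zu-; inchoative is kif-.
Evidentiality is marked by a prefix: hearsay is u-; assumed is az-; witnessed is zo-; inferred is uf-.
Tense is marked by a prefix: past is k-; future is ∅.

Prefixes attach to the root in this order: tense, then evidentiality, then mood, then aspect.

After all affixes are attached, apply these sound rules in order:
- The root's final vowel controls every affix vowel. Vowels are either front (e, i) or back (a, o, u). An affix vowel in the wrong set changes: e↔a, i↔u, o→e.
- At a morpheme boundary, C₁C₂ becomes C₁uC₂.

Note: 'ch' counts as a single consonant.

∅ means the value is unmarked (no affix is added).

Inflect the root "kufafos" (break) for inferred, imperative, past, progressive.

Attach tense past k- → kkufafos.
Attach evidentiality inferred uf- → ufkkufafos.
Attach mood imperative foch- → fochufkkufafos.
Attach aspect progressive zu- → zufochufkkufafos.
Vowel harmony: no change.
Apply epenthesis: zufochufkkufafos → zufochufukukufafos.

zufochufukukufafos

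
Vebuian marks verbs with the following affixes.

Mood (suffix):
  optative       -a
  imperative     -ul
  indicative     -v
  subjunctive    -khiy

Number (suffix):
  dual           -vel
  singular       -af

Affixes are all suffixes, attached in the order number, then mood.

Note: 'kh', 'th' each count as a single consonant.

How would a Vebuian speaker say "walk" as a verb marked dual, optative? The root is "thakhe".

thakhevela

Attach number dual -vel → thakhevel.
Attach mood optative -a → thakhevela.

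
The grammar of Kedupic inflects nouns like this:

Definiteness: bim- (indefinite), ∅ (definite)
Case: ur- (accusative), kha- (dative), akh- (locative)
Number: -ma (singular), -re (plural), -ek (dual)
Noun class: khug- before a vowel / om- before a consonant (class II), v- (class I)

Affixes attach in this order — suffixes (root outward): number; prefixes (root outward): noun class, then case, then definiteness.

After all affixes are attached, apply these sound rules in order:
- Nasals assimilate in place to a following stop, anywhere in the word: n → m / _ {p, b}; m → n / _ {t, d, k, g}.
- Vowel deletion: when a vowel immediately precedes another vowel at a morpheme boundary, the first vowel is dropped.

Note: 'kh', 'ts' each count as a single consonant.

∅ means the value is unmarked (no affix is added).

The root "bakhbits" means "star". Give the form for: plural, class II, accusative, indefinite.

Attach noun class class II om- (before consonant 'b') → ombakhbits.
Attach case accusative ur- → urombakhbits.
Attach number plural -re → urombakhbitsre.
Attach definiteness indefinite bim- → bimurombakhbitsre.
Nasal assimilation: no change.
Vowel deletion: no change.

bimurombakhbitsre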